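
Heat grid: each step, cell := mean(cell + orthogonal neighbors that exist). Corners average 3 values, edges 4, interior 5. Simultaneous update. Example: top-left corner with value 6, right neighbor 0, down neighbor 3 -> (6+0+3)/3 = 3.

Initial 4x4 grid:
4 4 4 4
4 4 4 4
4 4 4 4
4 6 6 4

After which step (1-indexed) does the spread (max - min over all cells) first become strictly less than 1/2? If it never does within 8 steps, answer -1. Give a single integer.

Answer: 4

Derivation:
Step 1: max=5, min=4, spread=1
Step 2: max=143/30, min=4, spread=23/30
Step 3: max=4151/900, min=4, spread=551/900
Step 4: max=24463/5400, min=908/225, spread=2671/5400
  -> spread < 1/2 first at step 4
Step 5: max=3622427/810000, min=182743/45000, spread=333053/810000
Step 6: max=107673743/24300000, min=275773/67500, spread=8395463/24300000
Step 7: max=3206987951/729000000, min=55473007/13500000, spread=211445573/729000000
Step 8: max=3826348547/874800000, min=2509076147/607500000, spread=5331972383/21870000000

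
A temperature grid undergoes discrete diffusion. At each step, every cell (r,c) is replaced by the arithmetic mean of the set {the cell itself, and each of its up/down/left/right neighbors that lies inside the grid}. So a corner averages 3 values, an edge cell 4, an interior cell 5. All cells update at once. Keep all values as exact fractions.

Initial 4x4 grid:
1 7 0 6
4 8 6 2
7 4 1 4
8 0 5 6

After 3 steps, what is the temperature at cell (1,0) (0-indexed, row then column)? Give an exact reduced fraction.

Answer: 11309/2400

Derivation:
Step 1: cell (1,0) = 5
Step 2: cell (1,0) = 411/80
Step 3: cell (1,0) = 11309/2400
Full grid after step 3:
  1693/360 3423/800 30247/7200 4007/1080
  11309/2400 4693/1000 11771/3000 28987/7200
  3967/800 2173/500 2103/500 8953/2400
  14/3 3577/800 3081/800 4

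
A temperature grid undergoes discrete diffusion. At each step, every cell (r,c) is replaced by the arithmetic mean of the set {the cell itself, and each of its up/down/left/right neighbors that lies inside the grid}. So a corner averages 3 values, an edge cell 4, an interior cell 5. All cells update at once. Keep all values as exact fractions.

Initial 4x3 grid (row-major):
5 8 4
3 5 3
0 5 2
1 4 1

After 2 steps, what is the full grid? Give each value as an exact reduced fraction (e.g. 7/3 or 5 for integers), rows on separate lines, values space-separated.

Answer: 169/36 619/120 14/3
469/120 81/20 321/80
311/120 63/20 707/240
20/9 199/80 47/18

Derivation:
After step 1:
  16/3 11/2 5
  13/4 24/5 7/2
  9/4 16/5 11/4
  5/3 11/4 7/3
After step 2:
  169/36 619/120 14/3
  469/120 81/20 321/80
  311/120 63/20 707/240
  20/9 199/80 47/18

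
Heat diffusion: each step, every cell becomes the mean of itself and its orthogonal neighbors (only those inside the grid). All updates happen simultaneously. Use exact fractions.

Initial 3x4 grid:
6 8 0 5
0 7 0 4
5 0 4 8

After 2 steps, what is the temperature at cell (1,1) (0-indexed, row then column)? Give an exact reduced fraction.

Step 1: cell (1,1) = 3
Step 2: cell (1,1) = 79/20
Full grid after step 2:
  173/36 97/24 29/8 7/2
  83/24 79/20 33/10 187/48
  61/18 35/12 23/6 151/36

Answer: 79/20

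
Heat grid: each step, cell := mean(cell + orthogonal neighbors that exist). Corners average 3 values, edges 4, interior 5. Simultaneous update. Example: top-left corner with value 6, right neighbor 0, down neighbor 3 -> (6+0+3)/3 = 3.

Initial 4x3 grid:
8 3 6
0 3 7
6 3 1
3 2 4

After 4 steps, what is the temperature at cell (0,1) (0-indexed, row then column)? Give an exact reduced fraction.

Answer: 149819/36000

Derivation:
Step 1: cell (0,1) = 5
Step 2: cell (0,1) = 43/10
Step 3: cell (0,1) = 2611/600
Step 4: cell (0,1) = 149819/36000
Full grid after step 4:
  263737/64800 149819/36000 138781/32400
  811729/216000 233269/60000 424927/108000
  744709/216000 68373/20000 377917/108000
  209497/64800 19279/6000 26059/8100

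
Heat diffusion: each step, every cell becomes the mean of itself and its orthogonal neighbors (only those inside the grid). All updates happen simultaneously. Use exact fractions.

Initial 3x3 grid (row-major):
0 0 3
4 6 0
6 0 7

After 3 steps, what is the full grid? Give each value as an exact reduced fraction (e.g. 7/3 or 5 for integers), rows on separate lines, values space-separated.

After step 1:
  4/3 9/4 1
  4 2 4
  10/3 19/4 7/3
After step 2:
  91/36 79/48 29/12
  8/3 17/5 7/3
  145/36 149/48 133/36
After step 3:
  985/432 7193/2880 307/144
  142/45 263/100 533/180
  1411/432 10243/2880 1315/432

Answer: 985/432 7193/2880 307/144
142/45 263/100 533/180
1411/432 10243/2880 1315/432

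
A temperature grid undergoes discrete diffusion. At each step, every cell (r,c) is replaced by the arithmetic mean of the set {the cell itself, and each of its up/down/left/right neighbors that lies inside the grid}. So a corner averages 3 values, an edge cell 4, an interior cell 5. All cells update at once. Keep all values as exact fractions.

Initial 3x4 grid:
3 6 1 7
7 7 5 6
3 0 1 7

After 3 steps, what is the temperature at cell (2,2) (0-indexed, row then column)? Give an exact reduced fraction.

Step 1: cell (2,2) = 13/4
Step 2: cell (2,2) = 11/3
Step 3: cell (2,2) = 187/45
Full grid after step 3:
  517/108 206/45 1721/360 2093/432
  196/45 329/75 5239/1200 14033/2880
  215/54 1363/360 187/45 1913/432

Answer: 187/45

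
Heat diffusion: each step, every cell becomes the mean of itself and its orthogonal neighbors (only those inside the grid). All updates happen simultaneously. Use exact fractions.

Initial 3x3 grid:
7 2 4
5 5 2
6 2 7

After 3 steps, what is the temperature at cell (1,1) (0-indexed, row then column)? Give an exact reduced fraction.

Step 1: cell (1,1) = 16/5
Step 2: cell (1,1) = 459/100
Step 3: cell (1,1) = 24473/6000
Full grid after step 3:
  9517/2160 30977/7200 502/135
  7631/1600 24473/6000 29477/7200
  9767/2160 5417/1200 4301/1080

Answer: 24473/6000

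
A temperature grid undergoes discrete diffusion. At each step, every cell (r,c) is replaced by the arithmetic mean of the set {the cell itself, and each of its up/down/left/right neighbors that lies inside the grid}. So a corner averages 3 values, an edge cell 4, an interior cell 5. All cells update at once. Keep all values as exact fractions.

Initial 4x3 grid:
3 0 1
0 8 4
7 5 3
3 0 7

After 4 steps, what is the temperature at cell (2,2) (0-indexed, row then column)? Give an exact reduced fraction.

Answer: 166849/43200

Derivation:
Step 1: cell (2,2) = 19/4
Step 2: cell (2,2) = 1001/240
Step 3: cell (2,2) = 5623/1440
Step 4: cell (2,2) = 166849/43200
Full grid after step 4:
  2653/864 323/108 8161/2592
  9593/2880 62683/18000 29689/8640
  161899/43200 270907/72000 166849/43200
  98159/25920 673241/172800 101099/25920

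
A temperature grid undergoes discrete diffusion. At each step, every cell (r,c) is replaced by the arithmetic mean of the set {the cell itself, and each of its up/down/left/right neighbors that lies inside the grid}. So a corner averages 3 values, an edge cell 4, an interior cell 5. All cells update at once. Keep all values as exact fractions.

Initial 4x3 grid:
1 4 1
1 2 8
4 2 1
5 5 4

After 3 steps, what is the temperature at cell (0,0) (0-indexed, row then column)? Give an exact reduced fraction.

Answer: 113/45

Derivation:
Step 1: cell (0,0) = 2
Step 2: cell (0,0) = 2
Step 3: cell (0,0) = 113/45
Full grid after step 3:
  113/45 601/225 6959/2160
  3107/1200 18221/6000 22667/7200
  731/225 6427/2000 25067/7200
  1927/540 2201/600 7643/2160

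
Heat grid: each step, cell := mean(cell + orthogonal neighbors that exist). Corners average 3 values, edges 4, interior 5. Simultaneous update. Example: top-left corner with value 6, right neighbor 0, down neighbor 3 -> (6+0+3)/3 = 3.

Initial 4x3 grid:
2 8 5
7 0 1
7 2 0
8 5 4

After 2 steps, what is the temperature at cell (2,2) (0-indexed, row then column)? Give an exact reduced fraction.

Answer: 181/80

Derivation:
Step 1: cell (2,2) = 7/4
Step 2: cell (2,2) = 181/80
Full grid after step 2:
  161/36 1061/240 119/36
  289/60 313/100 691/240
  73/15 189/50 181/80
  209/36 1033/240 19/6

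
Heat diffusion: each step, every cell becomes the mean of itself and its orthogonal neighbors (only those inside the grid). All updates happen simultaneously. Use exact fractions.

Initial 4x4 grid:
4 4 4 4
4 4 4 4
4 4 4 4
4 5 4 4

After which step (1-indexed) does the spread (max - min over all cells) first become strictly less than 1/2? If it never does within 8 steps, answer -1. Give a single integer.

Step 1: max=13/3, min=4, spread=1/3
  -> spread < 1/2 first at step 1
Step 2: max=511/120, min=4, spread=31/120
Step 3: max=4531/1080, min=4, spread=211/1080
Step 4: max=448843/108000, min=4, spread=16843/108000
Step 5: max=4026643/972000, min=36079/9000, spread=130111/972000
Step 6: max=120282367/29160000, min=2167159/540000, spread=3255781/29160000
Step 7: max=3599553691/874800000, min=2171107/540000, spread=82360351/874800000
Step 8: max=107727316891/26244000000, min=391306441/97200000, spread=2074577821/26244000000

Answer: 1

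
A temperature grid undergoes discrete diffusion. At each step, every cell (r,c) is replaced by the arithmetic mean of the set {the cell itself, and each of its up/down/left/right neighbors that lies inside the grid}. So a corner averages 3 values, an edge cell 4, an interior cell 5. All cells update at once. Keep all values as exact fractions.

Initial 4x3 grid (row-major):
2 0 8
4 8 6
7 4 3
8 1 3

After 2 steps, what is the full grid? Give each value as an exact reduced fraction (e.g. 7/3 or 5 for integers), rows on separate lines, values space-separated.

Answer: 47/12 467/120 185/36
87/20 5 1159/240
157/30 91/20 1031/240
181/36 61/15 31/9

Derivation:
After step 1:
  2 9/2 14/3
  21/4 22/5 25/4
  23/4 23/5 4
  16/3 4 7/3
After step 2:
  47/12 467/120 185/36
  87/20 5 1159/240
  157/30 91/20 1031/240
  181/36 61/15 31/9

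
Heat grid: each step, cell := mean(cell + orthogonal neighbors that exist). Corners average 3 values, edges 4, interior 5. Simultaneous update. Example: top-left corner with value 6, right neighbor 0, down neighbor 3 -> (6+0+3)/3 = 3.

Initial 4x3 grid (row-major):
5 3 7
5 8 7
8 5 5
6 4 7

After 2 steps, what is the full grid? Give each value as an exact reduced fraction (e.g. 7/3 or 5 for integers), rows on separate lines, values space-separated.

After step 1:
  13/3 23/4 17/3
  13/2 28/5 27/4
  6 6 6
  6 11/2 16/3
After step 2:
  199/36 427/80 109/18
  673/120 153/25 1441/240
  49/8 291/50 289/48
  35/6 137/24 101/18

Answer: 199/36 427/80 109/18
673/120 153/25 1441/240
49/8 291/50 289/48
35/6 137/24 101/18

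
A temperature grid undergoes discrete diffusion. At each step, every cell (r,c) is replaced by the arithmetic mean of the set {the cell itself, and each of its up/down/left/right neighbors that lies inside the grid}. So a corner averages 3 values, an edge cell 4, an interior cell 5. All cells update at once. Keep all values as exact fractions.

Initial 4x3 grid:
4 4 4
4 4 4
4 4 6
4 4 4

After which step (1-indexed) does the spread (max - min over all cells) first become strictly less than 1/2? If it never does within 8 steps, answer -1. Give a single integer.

Step 1: max=14/3, min=4, spread=2/3
Step 2: max=271/60, min=4, spread=31/60
Step 3: max=2371/540, min=4, spread=211/540
  -> spread < 1/2 first at step 3
Step 4: max=232897/54000, min=3647/900, spread=14077/54000
Step 5: max=2084407/486000, min=219683/54000, spread=5363/24300
Step 6: max=62060809/14580000, min=122869/30000, spread=93859/583200
Step 7: max=3709474481/874800000, min=199736467/48600000, spread=4568723/34992000
Step 8: max=221732435629/52488000000, min=6013618889/1458000000, spread=8387449/83980800

Answer: 3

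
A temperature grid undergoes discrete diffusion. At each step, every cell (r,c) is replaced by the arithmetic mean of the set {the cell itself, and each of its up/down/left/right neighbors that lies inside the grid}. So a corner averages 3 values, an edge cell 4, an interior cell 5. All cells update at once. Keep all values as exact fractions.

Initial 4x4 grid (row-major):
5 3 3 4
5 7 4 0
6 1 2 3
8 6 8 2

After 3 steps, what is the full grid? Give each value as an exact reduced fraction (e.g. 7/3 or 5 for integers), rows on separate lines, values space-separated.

After step 1:
  13/3 9/2 7/2 7/3
  23/4 4 16/5 11/4
  5 22/5 18/5 7/4
  20/3 23/4 9/2 13/3
After step 2:
  175/36 49/12 203/60 103/36
  229/48 437/100 341/100 301/120
  1309/240 91/20 349/100 373/120
  209/36 1279/240 1091/240 127/36
After step 3:
  1975/432 3757/900 3091/900 3151/1080
  35021/7200 25421/6000 10297/3000 10699/3600
  7409/1440 3479/750 917/240 11371/3600
  1493/270 7283/1440 30407/7200 8051/2160

Answer: 1975/432 3757/900 3091/900 3151/1080
35021/7200 25421/6000 10297/3000 10699/3600
7409/1440 3479/750 917/240 11371/3600
1493/270 7283/1440 30407/7200 8051/2160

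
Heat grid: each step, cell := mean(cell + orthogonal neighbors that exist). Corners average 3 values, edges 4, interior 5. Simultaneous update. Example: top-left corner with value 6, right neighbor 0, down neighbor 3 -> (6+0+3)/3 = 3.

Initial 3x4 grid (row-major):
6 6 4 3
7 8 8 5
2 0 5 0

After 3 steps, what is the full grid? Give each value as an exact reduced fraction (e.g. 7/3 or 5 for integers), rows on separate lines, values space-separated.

Answer: 3077/540 40763/7200 4087/800 75/16
75151/14400 7601/1500 28859/6000 964/225
1067/240 883/200 14779/3600 215/54

Derivation:
After step 1:
  19/3 6 21/4 4
  23/4 29/5 6 4
  3 15/4 13/4 10/3
After step 2:
  217/36 1403/240 85/16 53/12
  1253/240 273/50 243/50 13/3
  25/6 79/20 49/12 127/36
After step 3:
  3077/540 40763/7200 4087/800 75/16
  75151/14400 7601/1500 28859/6000 964/225
  1067/240 883/200 14779/3600 215/54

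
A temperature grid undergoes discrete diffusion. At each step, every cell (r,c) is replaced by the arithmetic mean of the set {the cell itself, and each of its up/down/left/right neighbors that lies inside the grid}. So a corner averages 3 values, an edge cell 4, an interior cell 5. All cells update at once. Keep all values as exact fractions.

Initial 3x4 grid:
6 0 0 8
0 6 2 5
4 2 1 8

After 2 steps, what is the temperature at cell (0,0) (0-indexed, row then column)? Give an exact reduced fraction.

Answer: 3

Derivation:
Step 1: cell (0,0) = 2
Step 2: cell (0,0) = 3
Full grid after step 2:
  3 19/8 379/120 151/36
  5/2 301/100 163/50 351/80
  37/12 21/8 419/120 41/9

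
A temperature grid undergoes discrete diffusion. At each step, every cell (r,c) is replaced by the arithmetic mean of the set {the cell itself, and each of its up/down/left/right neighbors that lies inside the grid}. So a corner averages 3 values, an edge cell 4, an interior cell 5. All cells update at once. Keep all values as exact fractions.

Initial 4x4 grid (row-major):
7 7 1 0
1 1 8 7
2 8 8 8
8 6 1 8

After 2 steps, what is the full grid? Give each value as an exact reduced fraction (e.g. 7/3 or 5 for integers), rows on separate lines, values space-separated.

After step 1:
  5 4 4 8/3
  11/4 5 5 23/4
  19/4 5 33/5 31/4
  16/3 23/4 23/4 17/3
After step 2:
  47/12 9/2 47/12 149/36
  35/8 87/20 527/100 127/24
  107/24 271/50 301/50 773/120
  95/18 131/24 713/120 115/18

Answer: 47/12 9/2 47/12 149/36
35/8 87/20 527/100 127/24
107/24 271/50 301/50 773/120
95/18 131/24 713/120 115/18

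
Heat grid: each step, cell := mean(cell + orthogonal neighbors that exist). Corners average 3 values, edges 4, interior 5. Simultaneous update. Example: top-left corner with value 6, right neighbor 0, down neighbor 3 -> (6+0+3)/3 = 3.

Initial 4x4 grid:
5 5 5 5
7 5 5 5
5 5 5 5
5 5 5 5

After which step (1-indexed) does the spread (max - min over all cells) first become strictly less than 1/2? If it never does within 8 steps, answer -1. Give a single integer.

Step 1: max=17/3, min=5, spread=2/3
Step 2: max=331/60, min=5, spread=31/60
Step 3: max=2911/540, min=5, spread=211/540
  -> spread < 1/2 first at step 3
Step 4: max=286843/54000, min=5, spread=16843/54000
Step 5: max=2568643/486000, min=22579/4500, spread=130111/486000
Step 6: max=76542367/14580000, min=1357159/270000, spread=3255781/14580000
Step 7: max=2287353691/437400000, min=1361107/270000, spread=82360351/437400000
Step 8: max=68361316891/13122000000, min=245506441/48600000, spread=2074577821/13122000000

Answer: 3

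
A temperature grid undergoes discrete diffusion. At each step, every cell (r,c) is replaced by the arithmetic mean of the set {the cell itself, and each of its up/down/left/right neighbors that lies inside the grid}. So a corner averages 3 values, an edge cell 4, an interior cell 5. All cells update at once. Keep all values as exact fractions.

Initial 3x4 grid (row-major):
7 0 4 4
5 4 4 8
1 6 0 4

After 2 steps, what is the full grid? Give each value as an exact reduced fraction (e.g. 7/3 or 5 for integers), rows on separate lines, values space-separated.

After step 1:
  4 15/4 3 16/3
  17/4 19/5 4 5
  4 11/4 7/2 4
After step 2:
  4 291/80 193/48 40/9
  321/80 371/100 193/50 55/12
  11/3 281/80 57/16 25/6

Answer: 4 291/80 193/48 40/9
321/80 371/100 193/50 55/12
11/3 281/80 57/16 25/6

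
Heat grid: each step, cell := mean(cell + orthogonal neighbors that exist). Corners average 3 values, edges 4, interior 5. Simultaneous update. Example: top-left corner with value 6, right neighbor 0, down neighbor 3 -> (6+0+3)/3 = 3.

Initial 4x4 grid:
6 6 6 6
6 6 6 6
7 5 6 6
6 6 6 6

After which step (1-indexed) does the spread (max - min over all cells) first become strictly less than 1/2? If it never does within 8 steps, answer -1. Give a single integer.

Step 1: max=19/3, min=23/4, spread=7/12
Step 2: max=295/48, min=587/100, spread=331/1200
  -> spread < 1/2 first at step 2
Step 3: max=655/108, min=2367/400, spread=1591/10800
Step 4: max=1303727/216000, min=17123/2880, spread=9751/108000
Step 5: max=13001983/2160000, min=85733/14400, spread=142033/2160000
Step 6: max=116835473/19440000, min=10730131/1800000, spread=4750291/97200000
Step 7: max=11673185071/1944000000, min=1159198267/194400000, spread=9022489/216000000
Step 8: max=104996361161/17496000000, min=3867063553/648000000, spread=58564523/1749600000

Answer: 2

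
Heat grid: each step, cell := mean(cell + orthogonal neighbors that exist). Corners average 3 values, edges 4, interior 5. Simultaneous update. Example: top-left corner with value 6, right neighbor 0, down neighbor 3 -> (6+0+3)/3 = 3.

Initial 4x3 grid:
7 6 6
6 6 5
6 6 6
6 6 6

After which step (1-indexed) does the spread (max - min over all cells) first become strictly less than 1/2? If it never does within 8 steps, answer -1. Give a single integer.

Step 1: max=19/3, min=17/3, spread=2/3
Step 2: max=113/18, min=689/120, spread=193/360
Step 3: max=6619/1080, min=7033/1200, spread=2893/10800
  -> spread < 1/2 first at step 3
Step 4: max=790021/129600, min=318259/54000, spread=130997/648000
Step 5: max=47048489/7776000, min=12782969/2160000, spread=5149003/38880000
Step 6: max=2814928111/466560000, min=115403539/19440000, spread=1809727/18662400
Step 7: max=168414153749/27993600000, min=11559765191/1944000000, spread=9767674993/139968000000
Step 8: max=10089774944191/1679616000000, min=104145647071/17496000000, spread=734342603/13436928000

Answer: 3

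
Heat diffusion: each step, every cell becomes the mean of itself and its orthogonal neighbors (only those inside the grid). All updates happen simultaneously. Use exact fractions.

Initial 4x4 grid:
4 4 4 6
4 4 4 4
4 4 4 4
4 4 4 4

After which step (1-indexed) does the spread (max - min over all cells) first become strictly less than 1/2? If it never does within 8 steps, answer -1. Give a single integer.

Step 1: max=14/3, min=4, spread=2/3
Step 2: max=41/9, min=4, spread=5/9
Step 3: max=473/108, min=4, spread=41/108
  -> spread < 1/2 first at step 3
Step 4: max=14003/3240, min=4, spread=1043/3240
Step 5: max=414353/97200, min=4, spread=25553/97200
Step 6: max=12335459/2916000, min=36079/9000, spread=645863/2916000
Step 7: max=367561691/87480000, min=240971/60000, spread=16225973/87480000
Step 8: max=10975077983/2624400000, min=108701/27000, spread=409340783/2624400000

Answer: 3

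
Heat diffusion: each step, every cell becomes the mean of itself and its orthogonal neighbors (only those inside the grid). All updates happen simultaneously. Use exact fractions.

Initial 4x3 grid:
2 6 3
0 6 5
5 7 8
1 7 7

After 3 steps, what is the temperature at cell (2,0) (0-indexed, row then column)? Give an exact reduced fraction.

Answer: 1979/450

Derivation:
Step 1: cell (2,0) = 13/4
Step 2: cell (2,0) = 523/120
Step 3: cell (2,0) = 1979/450
Full grid after step 3:
  7903/2160 61813/14400 5159/1080
  14507/3600 6983/1500 38989/7200
  1979/450 32527/6000 42989/7200
  2639/540 39979/7200 13691/2160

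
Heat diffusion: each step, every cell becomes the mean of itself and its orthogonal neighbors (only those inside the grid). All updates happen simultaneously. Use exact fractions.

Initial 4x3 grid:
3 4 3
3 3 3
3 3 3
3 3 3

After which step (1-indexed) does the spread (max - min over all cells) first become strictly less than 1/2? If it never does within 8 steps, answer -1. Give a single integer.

Step 1: max=10/3, min=3, spread=1/3
  -> spread < 1/2 first at step 1
Step 2: max=787/240, min=3, spread=67/240
Step 3: max=6917/2160, min=3, spread=437/2160
Step 4: max=2749531/864000, min=3009/1000, spread=29951/172800
Step 5: max=24543821/7776000, min=10204/3375, spread=206761/1555200
Step 6: max=9787395571/3110400000, min=16365671/5400000, spread=14430763/124416000
Step 7: max=584979741689/186624000000, min=1313652727/432000000, spread=139854109/1492992000
Step 8: max=35014791890251/11197440000000, min=118491228977/38880000000, spread=7114543559/89579520000

Answer: 1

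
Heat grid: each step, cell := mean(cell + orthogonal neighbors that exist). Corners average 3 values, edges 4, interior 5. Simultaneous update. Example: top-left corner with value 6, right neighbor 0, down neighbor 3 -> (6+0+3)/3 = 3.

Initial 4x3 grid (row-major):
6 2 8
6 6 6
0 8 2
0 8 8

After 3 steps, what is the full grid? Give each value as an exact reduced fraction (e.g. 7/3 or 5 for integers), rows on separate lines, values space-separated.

After step 1:
  14/3 11/2 16/3
  9/2 28/5 11/2
  7/2 24/5 6
  8/3 6 6
After step 2:
  44/9 211/40 49/9
  137/30 259/50 673/120
  58/15 259/50 223/40
  73/18 73/15 6
After step 3:
  5303/1080 12473/2400 2939/540
  4163/900 2581/500 19627/3600
  7951/1800 14801/3000 6709/1200
  1151/270 4523/900 1973/360

Answer: 5303/1080 12473/2400 2939/540
4163/900 2581/500 19627/3600
7951/1800 14801/3000 6709/1200
1151/270 4523/900 1973/360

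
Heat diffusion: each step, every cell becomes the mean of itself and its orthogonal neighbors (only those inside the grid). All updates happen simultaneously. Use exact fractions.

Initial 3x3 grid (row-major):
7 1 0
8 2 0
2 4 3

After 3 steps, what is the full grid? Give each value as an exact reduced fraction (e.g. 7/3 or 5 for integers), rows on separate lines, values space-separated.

After step 1:
  16/3 5/2 1/3
  19/4 3 5/4
  14/3 11/4 7/3
After step 2:
  151/36 67/24 49/36
  71/16 57/20 83/48
  73/18 51/16 19/9
After step 3:
  1645/432 4031/1440 847/432
  1243/320 3599/1200 5797/2880
  841/216 2929/960 253/108

Answer: 1645/432 4031/1440 847/432
1243/320 3599/1200 5797/2880
841/216 2929/960 253/108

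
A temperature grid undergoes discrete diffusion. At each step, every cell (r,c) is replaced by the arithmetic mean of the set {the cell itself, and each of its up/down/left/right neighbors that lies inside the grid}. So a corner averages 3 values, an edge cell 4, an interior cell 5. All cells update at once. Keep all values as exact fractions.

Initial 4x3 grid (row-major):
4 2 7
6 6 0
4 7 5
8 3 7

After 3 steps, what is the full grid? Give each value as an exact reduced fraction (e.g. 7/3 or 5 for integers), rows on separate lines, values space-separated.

After step 1:
  4 19/4 3
  5 21/5 9/2
  25/4 5 19/4
  5 25/4 5
After step 2:
  55/12 319/80 49/12
  389/80 469/100 329/80
  85/16 529/100 77/16
  35/6 85/16 16/3
After step 3:
  403/90 20813/4800 731/180
  11669/2400 9177/2000 10619/2400
  12779/2400 10167/2000 11729/2400
  395/72 26123/4800 371/72

Answer: 403/90 20813/4800 731/180
11669/2400 9177/2000 10619/2400
12779/2400 10167/2000 11729/2400
395/72 26123/4800 371/72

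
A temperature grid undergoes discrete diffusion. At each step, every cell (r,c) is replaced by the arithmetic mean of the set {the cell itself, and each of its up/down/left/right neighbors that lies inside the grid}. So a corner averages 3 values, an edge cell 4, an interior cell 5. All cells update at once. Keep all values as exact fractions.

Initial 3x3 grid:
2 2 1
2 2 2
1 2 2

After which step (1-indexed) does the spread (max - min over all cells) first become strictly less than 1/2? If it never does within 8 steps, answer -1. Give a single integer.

Answer: 1

Derivation:
Step 1: max=2, min=5/3, spread=1/3
  -> spread < 1/2 first at step 1
Step 2: max=89/48, min=31/18, spread=19/144
Step 3: max=133/72, min=5191/2880, spread=43/960
Step 4: max=315497/172800, min=23393/12960, spread=10771/518400
Step 5: max=472517/259200, min=18814759/10368000, spread=85921/10368000
Step 6: max=1132076873/622080000, min=84731297/46656000, spread=6978739/1866240000
Step 7: max=7072744993/3888000000, min=67834799431/37324800000, spread=317762509/186624000000
Step 8: max=4072595894057/2239488000000, min=424046937071/233280000000, spread=8726490877/11197440000000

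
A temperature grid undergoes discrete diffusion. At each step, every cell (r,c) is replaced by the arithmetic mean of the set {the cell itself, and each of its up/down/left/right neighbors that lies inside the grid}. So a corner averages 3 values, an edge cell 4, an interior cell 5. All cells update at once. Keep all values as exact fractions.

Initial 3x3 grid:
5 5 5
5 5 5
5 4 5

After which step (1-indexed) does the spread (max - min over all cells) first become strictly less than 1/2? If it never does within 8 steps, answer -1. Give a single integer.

Answer: 1

Derivation:
Step 1: max=5, min=14/3, spread=1/3
  -> spread < 1/2 first at step 1
Step 2: max=5, min=1133/240, spread=67/240
Step 3: max=993/200, min=10363/2160, spread=1807/10800
Step 4: max=26639/5400, min=4162037/864000, spread=33401/288000
Step 5: max=2656609/540000, min=37650067/7776000, spread=3025513/38880000
Step 6: max=141244051/28800000, min=15087073133/3110400000, spread=53531/995328
Step 7: max=38088883949/7776000000, min=907087074151/186624000000, spread=450953/11943936
Step 8: max=4564591389481/933120000000, min=54478296439397/11197440000000, spread=3799043/143327232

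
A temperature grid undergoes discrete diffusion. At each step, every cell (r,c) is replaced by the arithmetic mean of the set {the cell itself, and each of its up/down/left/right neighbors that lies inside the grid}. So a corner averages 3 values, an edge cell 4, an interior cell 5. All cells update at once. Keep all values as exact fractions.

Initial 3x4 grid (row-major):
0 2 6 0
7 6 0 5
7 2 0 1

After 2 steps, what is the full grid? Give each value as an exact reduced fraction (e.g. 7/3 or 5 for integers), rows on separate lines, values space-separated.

Answer: 23/6 119/40 377/120 43/18
251/60 381/100 221/100 317/120
169/36 397/120 99/40 17/12

Derivation:
After step 1:
  3 7/2 2 11/3
  5 17/5 17/5 3/2
  16/3 15/4 3/4 2
After step 2:
  23/6 119/40 377/120 43/18
  251/60 381/100 221/100 317/120
  169/36 397/120 99/40 17/12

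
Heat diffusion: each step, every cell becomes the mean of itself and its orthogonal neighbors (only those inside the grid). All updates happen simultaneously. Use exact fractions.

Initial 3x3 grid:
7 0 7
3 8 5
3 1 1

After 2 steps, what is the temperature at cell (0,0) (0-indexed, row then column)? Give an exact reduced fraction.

Step 1: cell (0,0) = 10/3
Step 2: cell (0,0) = 169/36
Full grid after step 2:
  169/36 487/120 59/12
  859/240 453/100 899/240
  65/18 679/240 65/18

Answer: 169/36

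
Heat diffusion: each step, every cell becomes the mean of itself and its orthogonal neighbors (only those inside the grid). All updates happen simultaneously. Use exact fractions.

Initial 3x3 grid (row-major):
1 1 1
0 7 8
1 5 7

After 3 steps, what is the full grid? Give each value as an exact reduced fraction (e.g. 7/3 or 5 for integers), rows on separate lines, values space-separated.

Answer: 4867/2160 7369/2400 8297/2160
39989/14400 11009/3000 22313/4800
2359/720 7783/1800 10987/2160

Derivation:
After step 1:
  2/3 5/2 10/3
  9/4 21/5 23/4
  2 5 20/3
After step 2:
  65/36 107/40 139/36
  547/240 197/50 399/80
  37/12 67/15 209/36
After step 3:
  4867/2160 7369/2400 8297/2160
  39989/14400 11009/3000 22313/4800
  2359/720 7783/1800 10987/2160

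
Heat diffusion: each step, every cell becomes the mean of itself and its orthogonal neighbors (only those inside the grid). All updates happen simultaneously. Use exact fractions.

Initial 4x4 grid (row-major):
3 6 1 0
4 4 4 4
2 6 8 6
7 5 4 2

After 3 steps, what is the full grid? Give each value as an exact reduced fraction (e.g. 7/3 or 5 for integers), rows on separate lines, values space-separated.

Answer: 8513/2160 5299/1440 24631/7200 6667/2160
1489/360 5179/1200 23821/6000 13433/3600
8461/1800 28303/6000 9479/2000 1761/400
2069/432 36079/7200 3887/800 3377/720

Derivation:
After step 1:
  13/3 7/2 11/4 5/3
  13/4 24/5 21/5 7/2
  19/4 5 28/5 5
  14/3 11/2 19/4 4
After step 2:
  133/36 923/240 727/240 95/36
  257/60 83/20 417/100 431/120
  53/12 513/100 491/100 181/40
  179/36 239/48 397/80 55/12
After step 3:
  8513/2160 5299/1440 24631/7200 6667/2160
  1489/360 5179/1200 23821/6000 13433/3600
  8461/1800 28303/6000 9479/2000 1761/400
  2069/432 36079/7200 3887/800 3377/720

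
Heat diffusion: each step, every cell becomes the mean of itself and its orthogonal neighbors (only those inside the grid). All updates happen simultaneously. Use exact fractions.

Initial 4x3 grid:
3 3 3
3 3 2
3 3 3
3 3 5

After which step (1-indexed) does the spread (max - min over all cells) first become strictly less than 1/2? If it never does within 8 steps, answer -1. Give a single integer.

Step 1: max=11/3, min=8/3, spread=1
Step 2: max=125/36, min=101/36, spread=2/3
Step 3: max=715/216, min=1537/540, spread=167/360
  -> spread < 1/2 first at step 3
Step 4: max=210043/64800, min=46867/16200, spread=301/864
Step 5: max=12403157/3888000, min=1420399/486000, spread=69331/259200
Step 6: max=736796383/233280000, min=571965349/194400000, spread=252189821/1166400000
Step 7: max=43875594197/13996800000, min=34501774841/11664000000, spread=12367321939/69984000000
Step 8: max=2617986174223/839808000000, min=2079824628769/699840000000, spread=610983098501/4199040000000

Answer: 3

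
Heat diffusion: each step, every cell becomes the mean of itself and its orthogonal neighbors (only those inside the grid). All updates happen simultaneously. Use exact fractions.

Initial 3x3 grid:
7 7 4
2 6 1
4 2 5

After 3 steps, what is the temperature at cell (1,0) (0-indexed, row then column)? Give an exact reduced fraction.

Answer: 7143/1600

Derivation:
Step 1: cell (1,0) = 19/4
Step 2: cell (1,0) = 327/80
Step 3: cell (1,0) = 7143/1600
Full grid after step 3:
  10211/2160 17353/3600 389/90
  7143/1600 6061/1500 14753/3600
  2029/540 55237/14400 7561/2160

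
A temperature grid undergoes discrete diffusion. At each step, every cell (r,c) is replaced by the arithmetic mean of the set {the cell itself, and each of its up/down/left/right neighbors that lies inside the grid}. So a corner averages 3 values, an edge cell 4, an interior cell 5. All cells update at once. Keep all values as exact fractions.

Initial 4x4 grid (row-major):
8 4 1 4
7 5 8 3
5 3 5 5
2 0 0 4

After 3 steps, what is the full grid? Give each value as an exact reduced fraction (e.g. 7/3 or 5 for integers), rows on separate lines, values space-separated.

Answer: 11789/2160 35279/7200 6371/1440 2161/540
4543/900 28679/6000 1594/375 6053/1440
901/225 5633/1500 7567/2000 9059/2400
817/270 5123/1800 597/200 2389/720

Derivation:
After step 1:
  19/3 9/2 17/4 8/3
  25/4 27/5 22/5 5
  17/4 18/5 21/5 17/4
  7/3 5/4 9/4 3
After step 2:
  205/36 1229/240 949/240 143/36
  667/120 483/100 93/20 979/240
  493/120 187/50 187/50 329/80
  47/18 283/120 107/40 19/6
After step 3:
  11789/2160 35279/7200 6371/1440 2161/540
  4543/900 28679/6000 1594/375 6053/1440
  901/225 5633/1500 7567/2000 9059/2400
  817/270 5123/1800 597/200 2389/720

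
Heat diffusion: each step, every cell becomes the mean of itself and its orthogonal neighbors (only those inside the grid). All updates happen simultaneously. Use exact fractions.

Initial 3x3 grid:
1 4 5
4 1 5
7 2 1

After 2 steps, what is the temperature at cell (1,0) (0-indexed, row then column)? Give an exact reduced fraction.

Answer: 827/240

Derivation:
Step 1: cell (1,0) = 13/4
Step 2: cell (1,0) = 827/240
Full grid after step 2:
  3 817/240 125/36
  827/240 299/100 203/60
  31/9 259/80 101/36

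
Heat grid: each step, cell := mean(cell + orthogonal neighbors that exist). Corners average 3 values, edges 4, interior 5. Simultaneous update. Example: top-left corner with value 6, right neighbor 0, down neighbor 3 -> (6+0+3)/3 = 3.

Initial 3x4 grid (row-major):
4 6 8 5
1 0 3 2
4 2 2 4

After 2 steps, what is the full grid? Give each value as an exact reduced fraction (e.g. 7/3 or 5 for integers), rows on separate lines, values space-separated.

Answer: 125/36 241/60 9/2 14/3
213/80 283/100 343/100 85/24
79/36 569/240 125/48 107/36

Derivation:
After step 1:
  11/3 9/2 11/2 5
  9/4 12/5 3 7/2
  7/3 2 11/4 8/3
After step 2:
  125/36 241/60 9/2 14/3
  213/80 283/100 343/100 85/24
  79/36 569/240 125/48 107/36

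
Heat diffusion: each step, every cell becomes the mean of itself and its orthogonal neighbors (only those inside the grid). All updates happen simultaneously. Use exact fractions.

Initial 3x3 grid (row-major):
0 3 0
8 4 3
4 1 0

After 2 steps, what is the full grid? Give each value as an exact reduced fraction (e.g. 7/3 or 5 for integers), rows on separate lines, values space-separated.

Answer: 113/36 673/240 11/6
79/20 271/100 533/240
127/36 703/240 16/9

Derivation:
After step 1:
  11/3 7/4 2
  4 19/5 7/4
  13/3 9/4 4/3
After step 2:
  113/36 673/240 11/6
  79/20 271/100 533/240
  127/36 703/240 16/9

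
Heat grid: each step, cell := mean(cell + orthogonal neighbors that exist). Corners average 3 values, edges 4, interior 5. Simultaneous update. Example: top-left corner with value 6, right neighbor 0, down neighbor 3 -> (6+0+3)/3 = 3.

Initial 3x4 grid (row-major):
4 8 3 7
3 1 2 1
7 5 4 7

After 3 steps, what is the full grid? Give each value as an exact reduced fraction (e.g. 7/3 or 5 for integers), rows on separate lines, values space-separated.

Answer: 349/80 961/240 739/180 8317/2160
3977/960 831/200 278/75 2309/576
1573/360 1927/480 653/160 691/180

Derivation:
After step 1:
  5 4 5 11/3
  15/4 19/5 11/5 17/4
  5 17/4 9/2 4
After step 2:
  17/4 89/20 223/60 155/36
  351/80 18/5 79/20 847/240
  13/3 351/80 299/80 17/4
After step 3:
  349/80 961/240 739/180 8317/2160
  3977/960 831/200 278/75 2309/576
  1573/360 1927/480 653/160 691/180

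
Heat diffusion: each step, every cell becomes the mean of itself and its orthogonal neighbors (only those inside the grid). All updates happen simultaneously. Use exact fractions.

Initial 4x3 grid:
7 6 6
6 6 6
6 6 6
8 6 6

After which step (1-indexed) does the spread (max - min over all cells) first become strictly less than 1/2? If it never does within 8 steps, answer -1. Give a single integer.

Answer: 3

Derivation:
Step 1: max=20/3, min=6, spread=2/3
Step 2: max=59/9, min=6, spread=5/9
Step 3: max=2765/432, min=1451/240, spread=383/1080
  -> spread < 1/2 first at step 3
Step 4: max=20573/3240, min=43843/7200, spread=16873/64800
Step 5: max=4900831/777600, min=3167659/518400, spread=59737/311040
Step 6: max=292850639/46656000, min=190532641/31104000, spread=2820671/18662400
Step 7: max=17513290921/2799360000, min=3819810713/622080000, spread=25931417/223948800
Step 8: max=1048498642739/167961600000, min=688802540801/111974400000, spread=1223586523/13436928000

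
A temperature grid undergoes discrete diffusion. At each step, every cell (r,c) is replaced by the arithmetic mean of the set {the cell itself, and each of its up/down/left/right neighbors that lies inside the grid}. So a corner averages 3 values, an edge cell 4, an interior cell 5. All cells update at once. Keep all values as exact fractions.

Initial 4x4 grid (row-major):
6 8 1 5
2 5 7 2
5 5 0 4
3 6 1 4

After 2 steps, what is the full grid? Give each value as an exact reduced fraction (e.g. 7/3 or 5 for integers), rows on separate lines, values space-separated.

Answer: 89/18 1259/240 191/48 149/36
1139/240 221/50 431/100 19/6
1027/240 41/10 317/100 67/20
73/18 461/120 129/40 11/4

Derivation:
After step 1:
  16/3 5 21/4 8/3
  9/2 27/5 3 9/2
  15/4 21/5 17/5 5/2
  14/3 15/4 11/4 3
After step 2:
  89/18 1259/240 191/48 149/36
  1139/240 221/50 431/100 19/6
  1027/240 41/10 317/100 67/20
  73/18 461/120 129/40 11/4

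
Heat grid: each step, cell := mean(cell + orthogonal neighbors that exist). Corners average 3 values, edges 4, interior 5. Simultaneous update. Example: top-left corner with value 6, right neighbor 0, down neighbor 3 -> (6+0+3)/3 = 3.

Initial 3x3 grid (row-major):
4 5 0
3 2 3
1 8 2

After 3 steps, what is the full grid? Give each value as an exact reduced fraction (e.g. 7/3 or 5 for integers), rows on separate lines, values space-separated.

Answer: 271/80 42359/14400 3251/1080
7739/2400 6861/2000 4651/1600
2609/720 47509/14400 1853/540

Derivation:
After step 1:
  4 11/4 8/3
  5/2 21/5 7/4
  4 13/4 13/3
After step 2:
  37/12 817/240 43/18
  147/40 289/100 259/80
  13/4 947/240 28/9
After step 3:
  271/80 42359/14400 3251/1080
  7739/2400 6861/2000 4651/1600
  2609/720 47509/14400 1853/540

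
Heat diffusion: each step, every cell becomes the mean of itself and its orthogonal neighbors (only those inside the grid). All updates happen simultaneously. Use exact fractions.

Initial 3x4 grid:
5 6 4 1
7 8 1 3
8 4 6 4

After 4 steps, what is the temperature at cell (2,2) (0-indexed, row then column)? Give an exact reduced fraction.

Step 1: cell (2,2) = 15/4
Step 2: cell (2,2) = 1139/240
Step 3: cell (2,2) = 31241/7200
Step 4: cell (2,2) = 981197/216000
Full grid after step 4:
  123997/21600 120403/24000 902947/216000 452057/129600
  156979/27000 239459/45000 503999/120000 1067561/288000
  386591/64800 1147877/216000 981197/216000 497257/129600

Answer: 981197/216000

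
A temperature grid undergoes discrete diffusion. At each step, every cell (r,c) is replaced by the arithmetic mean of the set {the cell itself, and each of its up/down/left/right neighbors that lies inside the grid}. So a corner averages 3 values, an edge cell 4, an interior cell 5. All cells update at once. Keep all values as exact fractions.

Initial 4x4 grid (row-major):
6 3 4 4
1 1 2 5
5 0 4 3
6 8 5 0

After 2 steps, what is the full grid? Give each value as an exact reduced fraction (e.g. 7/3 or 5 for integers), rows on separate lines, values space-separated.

After step 1:
  10/3 7/2 13/4 13/3
  13/4 7/5 16/5 7/2
  3 18/5 14/5 3
  19/3 19/4 17/4 8/3
After step 2:
  121/36 689/240 857/240 133/36
  659/240 299/100 283/100 421/120
  971/240 311/100 337/100 359/120
  169/36 71/15 217/60 119/36

Answer: 121/36 689/240 857/240 133/36
659/240 299/100 283/100 421/120
971/240 311/100 337/100 359/120
169/36 71/15 217/60 119/36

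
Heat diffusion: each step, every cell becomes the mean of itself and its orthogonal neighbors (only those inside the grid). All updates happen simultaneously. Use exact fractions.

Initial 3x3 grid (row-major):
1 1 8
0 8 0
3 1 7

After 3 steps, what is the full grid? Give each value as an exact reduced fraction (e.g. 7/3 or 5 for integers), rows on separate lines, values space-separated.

After step 1:
  2/3 9/2 3
  3 2 23/4
  4/3 19/4 8/3
After step 2:
  49/18 61/24 53/12
  7/4 4 161/48
  109/36 43/16 79/18
After step 3:
  505/216 985/288 55/16
  23/8 43/15 2327/576
  1075/432 677/192 751/216

Answer: 505/216 985/288 55/16
23/8 43/15 2327/576
1075/432 677/192 751/216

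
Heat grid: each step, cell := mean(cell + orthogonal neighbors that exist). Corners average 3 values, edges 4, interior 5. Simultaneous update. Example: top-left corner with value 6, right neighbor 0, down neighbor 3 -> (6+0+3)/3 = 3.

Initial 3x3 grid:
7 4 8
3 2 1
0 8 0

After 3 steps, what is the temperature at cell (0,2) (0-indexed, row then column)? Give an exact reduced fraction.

Answer: 2159/540

Derivation:
Step 1: cell (0,2) = 13/3
Step 2: cell (0,2) = 37/9
Step 3: cell (0,2) = 2159/540
Full grid after step 3:
  9001/2160 19559/4800 2159/540
  13063/3600 10937/3000 49327/14400
  3593/1080 22351/7200 749/240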